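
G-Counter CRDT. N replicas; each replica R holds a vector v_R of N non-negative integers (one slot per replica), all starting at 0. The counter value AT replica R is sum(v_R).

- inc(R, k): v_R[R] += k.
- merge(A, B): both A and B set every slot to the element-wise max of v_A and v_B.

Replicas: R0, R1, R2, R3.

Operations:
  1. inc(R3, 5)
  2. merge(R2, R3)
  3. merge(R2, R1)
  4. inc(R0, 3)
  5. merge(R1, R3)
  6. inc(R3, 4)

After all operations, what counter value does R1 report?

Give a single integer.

Op 1: inc R3 by 5 -> R3=(0,0,0,5) value=5
Op 2: merge R2<->R3 -> R2=(0,0,0,5) R3=(0,0,0,5)
Op 3: merge R2<->R1 -> R2=(0,0,0,5) R1=(0,0,0,5)
Op 4: inc R0 by 3 -> R0=(3,0,0,0) value=3
Op 5: merge R1<->R3 -> R1=(0,0,0,5) R3=(0,0,0,5)
Op 6: inc R3 by 4 -> R3=(0,0,0,9) value=9

Answer: 5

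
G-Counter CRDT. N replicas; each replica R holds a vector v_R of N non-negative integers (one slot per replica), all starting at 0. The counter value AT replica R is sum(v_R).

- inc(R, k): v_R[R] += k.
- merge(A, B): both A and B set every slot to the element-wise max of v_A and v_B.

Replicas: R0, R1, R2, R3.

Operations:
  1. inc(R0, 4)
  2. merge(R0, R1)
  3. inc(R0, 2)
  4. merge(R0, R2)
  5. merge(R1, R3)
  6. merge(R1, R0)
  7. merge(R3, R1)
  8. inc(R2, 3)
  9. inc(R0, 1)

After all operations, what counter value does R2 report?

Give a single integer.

Op 1: inc R0 by 4 -> R0=(4,0,0,0) value=4
Op 2: merge R0<->R1 -> R0=(4,0,0,0) R1=(4,0,0,0)
Op 3: inc R0 by 2 -> R0=(6,0,0,0) value=6
Op 4: merge R0<->R2 -> R0=(6,0,0,0) R2=(6,0,0,0)
Op 5: merge R1<->R3 -> R1=(4,0,0,0) R3=(4,0,0,0)
Op 6: merge R1<->R0 -> R1=(6,0,0,0) R0=(6,0,0,0)
Op 7: merge R3<->R1 -> R3=(6,0,0,0) R1=(6,0,0,0)
Op 8: inc R2 by 3 -> R2=(6,0,3,0) value=9
Op 9: inc R0 by 1 -> R0=(7,0,0,0) value=7

Answer: 9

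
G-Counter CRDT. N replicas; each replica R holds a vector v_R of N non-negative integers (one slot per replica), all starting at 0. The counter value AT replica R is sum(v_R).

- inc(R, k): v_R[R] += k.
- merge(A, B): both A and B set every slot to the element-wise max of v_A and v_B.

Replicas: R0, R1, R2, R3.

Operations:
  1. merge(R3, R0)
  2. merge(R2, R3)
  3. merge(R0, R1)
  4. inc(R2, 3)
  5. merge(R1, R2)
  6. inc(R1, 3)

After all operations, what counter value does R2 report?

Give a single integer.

Answer: 3

Derivation:
Op 1: merge R3<->R0 -> R3=(0,0,0,0) R0=(0,0,0,0)
Op 2: merge R2<->R3 -> R2=(0,0,0,0) R3=(0,0,0,0)
Op 3: merge R0<->R1 -> R0=(0,0,0,0) R1=(0,0,0,0)
Op 4: inc R2 by 3 -> R2=(0,0,3,0) value=3
Op 5: merge R1<->R2 -> R1=(0,0,3,0) R2=(0,0,3,0)
Op 6: inc R1 by 3 -> R1=(0,3,3,0) value=6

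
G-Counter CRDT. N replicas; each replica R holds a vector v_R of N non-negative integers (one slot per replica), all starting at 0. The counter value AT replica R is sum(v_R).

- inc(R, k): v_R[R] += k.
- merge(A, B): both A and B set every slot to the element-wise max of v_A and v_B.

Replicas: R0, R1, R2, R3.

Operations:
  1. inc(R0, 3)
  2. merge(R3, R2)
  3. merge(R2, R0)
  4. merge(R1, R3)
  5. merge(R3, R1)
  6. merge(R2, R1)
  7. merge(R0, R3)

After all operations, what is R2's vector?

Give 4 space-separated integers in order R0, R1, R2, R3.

Answer: 3 0 0 0

Derivation:
Op 1: inc R0 by 3 -> R0=(3,0,0,0) value=3
Op 2: merge R3<->R2 -> R3=(0,0,0,0) R2=(0,0,0,0)
Op 3: merge R2<->R0 -> R2=(3,0,0,0) R0=(3,0,0,0)
Op 4: merge R1<->R3 -> R1=(0,0,0,0) R3=(0,0,0,0)
Op 5: merge R3<->R1 -> R3=(0,0,0,0) R1=(0,0,0,0)
Op 6: merge R2<->R1 -> R2=(3,0,0,0) R1=(3,0,0,0)
Op 7: merge R0<->R3 -> R0=(3,0,0,0) R3=(3,0,0,0)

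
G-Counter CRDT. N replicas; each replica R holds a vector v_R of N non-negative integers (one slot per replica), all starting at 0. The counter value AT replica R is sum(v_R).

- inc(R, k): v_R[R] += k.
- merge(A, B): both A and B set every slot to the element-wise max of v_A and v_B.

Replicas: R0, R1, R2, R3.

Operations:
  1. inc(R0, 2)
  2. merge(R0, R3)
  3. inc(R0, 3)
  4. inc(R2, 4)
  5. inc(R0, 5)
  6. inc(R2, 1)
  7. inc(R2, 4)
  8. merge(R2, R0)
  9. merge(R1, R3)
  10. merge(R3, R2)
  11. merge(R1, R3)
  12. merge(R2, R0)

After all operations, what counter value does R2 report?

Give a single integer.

Op 1: inc R0 by 2 -> R0=(2,0,0,0) value=2
Op 2: merge R0<->R3 -> R0=(2,0,0,0) R3=(2,0,0,0)
Op 3: inc R0 by 3 -> R0=(5,0,0,0) value=5
Op 4: inc R2 by 4 -> R2=(0,0,4,0) value=4
Op 5: inc R0 by 5 -> R0=(10,0,0,0) value=10
Op 6: inc R2 by 1 -> R2=(0,0,5,0) value=5
Op 7: inc R2 by 4 -> R2=(0,0,9,0) value=9
Op 8: merge R2<->R0 -> R2=(10,0,9,0) R0=(10,0,9,0)
Op 9: merge R1<->R3 -> R1=(2,0,0,0) R3=(2,0,0,0)
Op 10: merge R3<->R2 -> R3=(10,0,9,0) R2=(10,0,9,0)
Op 11: merge R1<->R3 -> R1=(10,0,9,0) R3=(10,0,9,0)
Op 12: merge R2<->R0 -> R2=(10,0,9,0) R0=(10,0,9,0)

Answer: 19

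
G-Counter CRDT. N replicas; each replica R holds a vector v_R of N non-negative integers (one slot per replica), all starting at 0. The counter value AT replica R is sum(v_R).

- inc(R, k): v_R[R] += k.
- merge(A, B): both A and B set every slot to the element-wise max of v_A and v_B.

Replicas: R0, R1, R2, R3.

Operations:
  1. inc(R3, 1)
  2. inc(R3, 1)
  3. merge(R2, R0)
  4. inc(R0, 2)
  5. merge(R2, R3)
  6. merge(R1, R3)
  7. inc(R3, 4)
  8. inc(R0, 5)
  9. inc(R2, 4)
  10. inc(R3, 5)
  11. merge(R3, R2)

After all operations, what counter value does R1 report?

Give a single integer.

Op 1: inc R3 by 1 -> R3=(0,0,0,1) value=1
Op 2: inc R3 by 1 -> R3=(0,0,0,2) value=2
Op 3: merge R2<->R0 -> R2=(0,0,0,0) R0=(0,0,0,0)
Op 4: inc R0 by 2 -> R0=(2,0,0,0) value=2
Op 5: merge R2<->R3 -> R2=(0,0,0,2) R3=(0,0,0,2)
Op 6: merge R1<->R3 -> R1=(0,0,0,2) R3=(0,0,0,2)
Op 7: inc R3 by 4 -> R3=(0,0,0,6) value=6
Op 8: inc R0 by 5 -> R0=(7,0,0,0) value=7
Op 9: inc R2 by 4 -> R2=(0,0,4,2) value=6
Op 10: inc R3 by 5 -> R3=(0,0,0,11) value=11
Op 11: merge R3<->R2 -> R3=(0,0,4,11) R2=(0,0,4,11)

Answer: 2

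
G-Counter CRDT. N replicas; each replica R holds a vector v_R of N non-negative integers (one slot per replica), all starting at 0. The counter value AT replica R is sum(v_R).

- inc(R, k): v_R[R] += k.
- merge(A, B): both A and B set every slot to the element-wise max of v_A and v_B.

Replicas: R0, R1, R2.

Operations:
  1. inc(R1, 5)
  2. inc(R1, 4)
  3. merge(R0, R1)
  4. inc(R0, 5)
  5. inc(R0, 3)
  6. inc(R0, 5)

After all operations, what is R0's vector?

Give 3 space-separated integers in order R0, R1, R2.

Op 1: inc R1 by 5 -> R1=(0,5,0) value=5
Op 2: inc R1 by 4 -> R1=(0,9,0) value=9
Op 3: merge R0<->R1 -> R0=(0,9,0) R1=(0,9,0)
Op 4: inc R0 by 5 -> R0=(5,9,0) value=14
Op 5: inc R0 by 3 -> R0=(8,9,0) value=17
Op 6: inc R0 by 5 -> R0=(13,9,0) value=22

Answer: 13 9 0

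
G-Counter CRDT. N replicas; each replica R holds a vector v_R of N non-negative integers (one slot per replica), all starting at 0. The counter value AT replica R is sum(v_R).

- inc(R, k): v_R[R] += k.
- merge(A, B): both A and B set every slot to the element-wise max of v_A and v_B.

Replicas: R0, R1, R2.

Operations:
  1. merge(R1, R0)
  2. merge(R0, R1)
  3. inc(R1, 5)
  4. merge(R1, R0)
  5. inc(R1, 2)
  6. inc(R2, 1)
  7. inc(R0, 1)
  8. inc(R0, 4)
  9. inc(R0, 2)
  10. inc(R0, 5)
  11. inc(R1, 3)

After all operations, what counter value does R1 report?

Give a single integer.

Answer: 10

Derivation:
Op 1: merge R1<->R0 -> R1=(0,0,0) R0=(0,0,0)
Op 2: merge R0<->R1 -> R0=(0,0,0) R1=(0,0,0)
Op 3: inc R1 by 5 -> R1=(0,5,0) value=5
Op 4: merge R1<->R0 -> R1=(0,5,0) R0=(0,5,0)
Op 5: inc R1 by 2 -> R1=(0,7,0) value=7
Op 6: inc R2 by 1 -> R2=(0,0,1) value=1
Op 7: inc R0 by 1 -> R0=(1,5,0) value=6
Op 8: inc R0 by 4 -> R0=(5,5,0) value=10
Op 9: inc R0 by 2 -> R0=(7,5,0) value=12
Op 10: inc R0 by 5 -> R0=(12,5,0) value=17
Op 11: inc R1 by 3 -> R1=(0,10,0) value=10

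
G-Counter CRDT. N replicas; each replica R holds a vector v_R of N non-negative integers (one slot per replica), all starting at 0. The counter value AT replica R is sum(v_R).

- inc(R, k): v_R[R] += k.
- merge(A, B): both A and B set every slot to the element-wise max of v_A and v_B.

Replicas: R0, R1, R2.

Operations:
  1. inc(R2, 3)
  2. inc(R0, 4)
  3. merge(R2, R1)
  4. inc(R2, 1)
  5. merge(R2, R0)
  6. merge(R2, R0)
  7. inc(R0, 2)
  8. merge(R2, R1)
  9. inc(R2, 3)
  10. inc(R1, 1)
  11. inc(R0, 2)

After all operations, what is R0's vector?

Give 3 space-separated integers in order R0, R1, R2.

Answer: 8 0 4

Derivation:
Op 1: inc R2 by 3 -> R2=(0,0,3) value=3
Op 2: inc R0 by 4 -> R0=(4,0,0) value=4
Op 3: merge R2<->R1 -> R2=(0,0,3) R1=(0,0,3)
Op 4: inc R2 by 1 -> R2=(0,0,4) value=4
Op 5: merge R2<->R0 -> R2=(4,0,4) R0=(4,0,4)
Op 6: merge R2<->R0 -> R2=(4,0,4) R0=(4,0,4)
Op 7: inc R0 by 2 -> R0=(6,0,4) value=10
Op 8: merge R2<->R1 -> R2=(4,0,4) R1=(4,0,4)
Op 9: inc R2 by 3 -> R2=(4,0,7) value=11
Op 10: inc R1 by 1 -> R1=(4,1,4) value=9
Op 11: inc R0 by 2 -> R0=(8,0,4) value=12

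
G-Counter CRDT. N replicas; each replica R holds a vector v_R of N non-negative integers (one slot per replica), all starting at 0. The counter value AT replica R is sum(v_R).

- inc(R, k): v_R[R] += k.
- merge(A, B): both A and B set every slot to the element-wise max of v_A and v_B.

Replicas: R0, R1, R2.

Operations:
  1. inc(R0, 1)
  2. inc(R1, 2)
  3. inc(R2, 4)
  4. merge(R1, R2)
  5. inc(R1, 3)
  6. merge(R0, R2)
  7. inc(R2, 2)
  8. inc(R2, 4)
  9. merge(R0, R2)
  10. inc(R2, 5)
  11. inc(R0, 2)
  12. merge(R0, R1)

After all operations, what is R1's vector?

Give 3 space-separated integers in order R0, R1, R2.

Op 1: inc R0 by 1 -> R0=(1,0,0) value=1
Op 2: inc R1 by 2 -> R1=(0,2,0) value=2
Op 3: inc R2 by 4 -> R2=(0,0,4) value=4
Op 4: merge R1<->R2 -> R1=(0,2,4) R2=(0,2,4)
Op 5: inc R1 by 3 -> R1=(0,5,4) value=9
Op 6: merge R0<->R2 -> R0=(1,2,4) R2=(1,2,4)
Op 7: inc R2 by 2 -> R2=(1,2,6) value=9
Op 8: inc R2 by 4 -> R2=(1,2,10) value=13
Op 9: merge R0<->R2 -> R0=(1,2,10) R2=(1,2,10)
Op 10: inc R2 by 5 -> R2=(1,2,15) value=18
Op 11: inc R0 by 2 -> R0=(3,2,10) value=15
Op 12: merge R0<->R1 -> R0=(3,5,10) R1=(3,5,10)

Answer: 3 5 10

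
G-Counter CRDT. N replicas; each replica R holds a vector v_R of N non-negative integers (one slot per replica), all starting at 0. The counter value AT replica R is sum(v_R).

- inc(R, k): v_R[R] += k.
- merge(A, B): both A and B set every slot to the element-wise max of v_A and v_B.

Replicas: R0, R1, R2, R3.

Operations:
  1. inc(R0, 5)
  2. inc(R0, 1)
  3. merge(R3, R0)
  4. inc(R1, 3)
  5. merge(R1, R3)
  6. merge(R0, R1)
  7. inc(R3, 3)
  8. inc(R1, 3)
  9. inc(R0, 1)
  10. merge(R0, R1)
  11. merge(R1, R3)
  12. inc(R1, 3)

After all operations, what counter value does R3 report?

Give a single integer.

Op 1: inc R0 by 5 -> R0=(5,0,0,0) value=5
Op 2: inc R0 by 1 -> R0=(6,0,0,0) value=6
Op 3: merge R3<->R0 -> R3=(6,0,0,0) R0=(6,0,0,0)
Op 4: inc R1 by 3 -> R1=(0,3,0,0) value=3
Op 5: merge R1<->R3 -> R1=(6,3,0,0) R3=(6,3,0,0)
Op 6: merge R0<->R1 -> R0=(6,3,0,0) R1=(6,3,0,0)
Op 7: inc R3 by 3 -> R3=(6,3,0,3) value=12
Op 8: inc R1 by 3 -> R1=(6,6,0,0) value=12
Op 9: inc R0 by 1 -> R0=(7,3,0,0) value=10
Op 10: merge R0<->R1 -> R0=(7,6,0,0) R1=(7,6,0,0)
Op 11: merge R1<->R3 -> R1=(7,6,0,3) R3=(7,6,0,3)
Op 12: inc R1 by 3 -> R1=(7,9,0,3) value=19

Answer: 16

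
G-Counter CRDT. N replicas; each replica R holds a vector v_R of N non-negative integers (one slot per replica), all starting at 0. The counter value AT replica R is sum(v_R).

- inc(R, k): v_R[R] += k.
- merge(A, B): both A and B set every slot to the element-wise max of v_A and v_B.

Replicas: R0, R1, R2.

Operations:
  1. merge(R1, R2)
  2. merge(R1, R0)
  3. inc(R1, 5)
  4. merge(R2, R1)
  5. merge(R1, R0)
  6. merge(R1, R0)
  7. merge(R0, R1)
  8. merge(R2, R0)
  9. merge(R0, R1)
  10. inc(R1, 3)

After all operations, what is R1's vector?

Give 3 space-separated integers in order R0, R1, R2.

Op 1: merge R1<->R2 -> R1=(0,0,0) R2=(0,0,0)
Op 2: merge R1<->R0 -> R1=(0,0,0) R0=(0,0,0)
Op 3: inc R1 by 5 -> R1=(0,5,0) value=5
Op 4: merge R2<->R1 -> R2=(0,5,0) R1=(0,5,0)
Op 5: merge R1<->R0 -> R1=(0,5,0) R0=(0,5,0)
Op 6: merge R1<->R0 -> R1=(0,5,0) R0=(0,5,0)
Op 7: merge R0<->R1 -> R0=(0,5,0) R1=(0,5,0)
Op 8: merge R2<->R0 -> R2=(0,5,0) R0=(0,5,0)
Op 9: merge R0<->R1 -> R0=(0,5,0) R1=(0,5,0)
Op 10: inc R1 by 3 -> R1=(0,8,0) value=8

Answer: 0 8 0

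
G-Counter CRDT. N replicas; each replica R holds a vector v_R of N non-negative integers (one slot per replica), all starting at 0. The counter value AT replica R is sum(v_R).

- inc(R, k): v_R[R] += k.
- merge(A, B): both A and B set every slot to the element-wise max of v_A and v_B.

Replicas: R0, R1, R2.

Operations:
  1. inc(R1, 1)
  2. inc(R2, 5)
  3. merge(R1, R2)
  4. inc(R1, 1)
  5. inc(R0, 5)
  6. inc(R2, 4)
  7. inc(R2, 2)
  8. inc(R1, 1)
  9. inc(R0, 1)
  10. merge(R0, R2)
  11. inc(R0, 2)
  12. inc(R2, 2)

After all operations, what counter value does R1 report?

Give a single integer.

Op 1: inc R1 by 1 -> R1=(0,1,0) value=1
Op 2: inc R2 by 5 -> R2=(0,0,5) value=5
Op 3: merge R1<->R2 -> R1=(0,1,5) R2=(0,1,5)
Op 4: inc R1 by 1 -> R1=(0,2,5) value=7
Op 5: inc R0 by 5 -> R0=(5,0,0) value=5
Op 6: inc R2 by 4 -> R2=(0,1,9) value=10
Op 7: inc R2 by 2 -> R2=(0,1,11) value=12
Op 8: inc R1 by 1 -> R1=(0,3,5) value=8
Op 9: inc R0 by 1 -> R0=(6,0,0) value=6
Op 10: merge R0<->R2 -> R0=(6,1,11) R2=(6,1,11)
Op 11: inc R0 by 2 -> R0=(8,1,11) value=20
Op 12: inc R2 by 2 -> R2=(6,1,13) value=20

Answer: 8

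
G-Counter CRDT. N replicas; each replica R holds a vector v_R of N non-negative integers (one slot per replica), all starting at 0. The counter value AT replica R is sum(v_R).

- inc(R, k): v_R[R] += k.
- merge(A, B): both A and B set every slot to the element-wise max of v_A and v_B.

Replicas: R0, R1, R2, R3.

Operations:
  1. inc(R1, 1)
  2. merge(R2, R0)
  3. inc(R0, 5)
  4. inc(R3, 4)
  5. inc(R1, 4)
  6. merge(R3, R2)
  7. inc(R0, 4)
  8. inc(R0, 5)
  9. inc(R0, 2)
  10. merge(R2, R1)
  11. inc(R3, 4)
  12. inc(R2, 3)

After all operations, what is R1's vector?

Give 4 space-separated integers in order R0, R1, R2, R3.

Answer: 0 5 0 4

Derivation:
Op 1: inc R1 by 1 -> R1=(0,1,0,0) value=1
Op 2: merge R2<->R0 -> R2=(0,0,0,0) R0=(0,0,0,0)
Op 3: inc R0 by 5 -> R0=(5,0,0,0) value=5
Op 4: inc R3 by 4 -> R3=(0,0,0,4) value=4
Op 5: inc R1 by 4 -> R1=(0,5,0,0) value=5
Op 6: merge R3<->R2 -> R3=(0,0,0,4) R2=(0,0,0,4)
Op 7: inc R0 by 4 -> R0=(9,0,0,0) value=9
Op 8: inc R0 by 5 -> R0=(14,0,0,0) value=14
Op 9: inc R0 by 2 -> R0=(16,0,0,0) value=16
Op 10: merge R2<->R1 -> R2=(0,5,0,4) R1=(0,5,0,4)
Op 11: inc R3 by 4 -> R3=(0,0,0,8) value=8
Op 12: inc R2 by 3 -> R2=(0,5,3,4) value=12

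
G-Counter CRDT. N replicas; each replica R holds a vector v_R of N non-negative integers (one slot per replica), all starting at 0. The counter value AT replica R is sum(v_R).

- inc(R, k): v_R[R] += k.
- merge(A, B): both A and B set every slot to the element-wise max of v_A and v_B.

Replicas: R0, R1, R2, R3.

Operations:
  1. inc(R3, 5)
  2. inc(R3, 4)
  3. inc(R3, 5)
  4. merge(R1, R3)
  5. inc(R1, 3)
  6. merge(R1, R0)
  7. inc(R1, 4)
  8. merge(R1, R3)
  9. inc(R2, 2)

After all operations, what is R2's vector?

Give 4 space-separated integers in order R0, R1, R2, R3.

Op 1: inc R3 by 5 -> R3=(0,0,0,5) value=5
Op 2: inc R3 by 4 -> R3=(0,0,0,9) value=9
Op 3: inc R3 by 5 -> R3=(0,0,0,14) value=14
Op 4: merge R1<->R3 -> R1=(0,0,0,14) R3=(0,0,0,14)
Op 5: inc R1 by 3 -> R1=(0,3,0,14) value=17
Op 6: merge R1<->R0 -> R1=(0,3,0,14) R0=(0,3,0,14)
Op 7: inc R1 by 4 -> R1=(0,7,0,14) value=21
Op 8: merge R1<->R3 -> R1=(0,7,0,14) R3=(0,7,0,14)
Op 9: inc R2 by 2 -> R2=(0,0,2,0) value=2

Answer: 0 0 2 0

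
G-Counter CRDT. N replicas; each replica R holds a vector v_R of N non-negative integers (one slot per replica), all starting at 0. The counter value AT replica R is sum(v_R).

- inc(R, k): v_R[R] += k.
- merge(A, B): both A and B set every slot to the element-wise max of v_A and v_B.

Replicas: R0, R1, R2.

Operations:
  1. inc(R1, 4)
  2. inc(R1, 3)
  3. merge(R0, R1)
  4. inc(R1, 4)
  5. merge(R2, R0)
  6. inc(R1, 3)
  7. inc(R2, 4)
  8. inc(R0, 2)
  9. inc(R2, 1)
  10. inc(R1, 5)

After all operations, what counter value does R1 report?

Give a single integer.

Op 1: inc R1 by 4 -> R1=(0,4,0) value=4
Op 2: inc R1 by 3 -> R1=(0,7,0) value=7
Op 3: merge R0<->R1 -> R0=(0,7,0) R1=(0,7,0)
Op 4: inc R1 by 4 -> R1=(0,11,0) value=11
Op 5: merge R2<->R0 -> R2=(0,7,0) R0=(0,7,0)
Op 6: inc R1 by 3 -> R1=(0,14,0) value=14
Op 7: inc R2 by 4 -> R2=(0,7,4) value=11
Op 8: inc R0 by 2 -> R0=(2,7,0) value=9
Op 9: inc R2 by 1 -> R2=(0,7,5) value=12
Op 10: inc R1 by 5 -> R1=(0,19,0) value=19

Answer: 19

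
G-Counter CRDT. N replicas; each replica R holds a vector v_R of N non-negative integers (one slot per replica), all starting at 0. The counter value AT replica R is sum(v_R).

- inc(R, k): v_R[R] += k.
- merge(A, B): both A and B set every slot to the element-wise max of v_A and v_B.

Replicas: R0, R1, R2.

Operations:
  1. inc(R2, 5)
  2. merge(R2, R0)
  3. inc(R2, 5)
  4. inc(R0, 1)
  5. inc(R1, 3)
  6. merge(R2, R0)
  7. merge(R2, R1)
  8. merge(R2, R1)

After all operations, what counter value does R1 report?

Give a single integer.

Answer: 14

Derivation:
Op 1: inc R2 by 5 -> R2=(0,0,5) value=5
Op 2: merge R2<->R0 -> R2=(0,0,5) R0=(0,0,5)
Op 3: inc R2 by 5 -> R2=(0,0,10) value=10
Op 4: inc R0 by 1 -> R0=(1,0,5) value=6
Op 5: inc R1 by 3 -> R1=(0,3,0) value=3
Op 6: merge R2<->R0 -> R2=(1,0,10) R0=(1,0,10)
Op 7: merge R2<->R1 -> R2=(1,3,10) R1=(1,3,10)
Op 8: merge R2<->R1 -> R2=(1,3,10) R1=(1,3,10)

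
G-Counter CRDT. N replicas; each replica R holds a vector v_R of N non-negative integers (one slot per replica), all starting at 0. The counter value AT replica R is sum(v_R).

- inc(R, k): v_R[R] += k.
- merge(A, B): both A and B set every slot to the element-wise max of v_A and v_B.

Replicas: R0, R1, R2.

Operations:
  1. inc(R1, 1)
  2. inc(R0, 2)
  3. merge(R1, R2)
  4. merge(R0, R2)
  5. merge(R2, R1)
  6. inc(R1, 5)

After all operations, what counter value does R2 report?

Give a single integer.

Answer: 3

Derivation:
Op 1: inc R1 by 1 -> R1=(0,1,0) value=1
Op 2: inc R0 by 2 -> R0=(2,0,0) value=2
Op 3: merge R1<->R2 -> R1=(0,1,0) R2=(0,1,0)
Op 4: merge R0<->R2 -> R0=(2,1,0) R2=(2,1,0)
Op 5: merge R2<->R1 -> R2=(2,1,0) R1=(2,1,0)
Op 6: inc R1 by 5 -> R1=(2,6,0) value=8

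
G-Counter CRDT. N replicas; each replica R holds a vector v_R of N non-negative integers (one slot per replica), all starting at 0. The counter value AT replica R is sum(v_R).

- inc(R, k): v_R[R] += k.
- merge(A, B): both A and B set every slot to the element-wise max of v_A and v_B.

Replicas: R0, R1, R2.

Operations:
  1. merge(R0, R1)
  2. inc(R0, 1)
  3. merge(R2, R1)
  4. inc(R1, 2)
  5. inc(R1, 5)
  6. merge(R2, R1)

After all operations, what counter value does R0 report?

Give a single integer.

Answer: 1

Derivation:
Op 1: merge R0<->R1 -> R0=(0,0,0) R1=(0,0,0)
Op 2: inc R0 by 1 -> R0=(1,0,0) value=1
Op 3: merge R2<->R1 -> R2=(0,0,0) R1=(0,0,0)
Op 4: inc R1 by 2 -> R1=(0,2,0) value=2
Op 5: inc R1 by 5 -> R1=(0,7,0) value=7
Op 6: merge R2<->R1 -> R2=(0,7,0) R1=(0,7,0)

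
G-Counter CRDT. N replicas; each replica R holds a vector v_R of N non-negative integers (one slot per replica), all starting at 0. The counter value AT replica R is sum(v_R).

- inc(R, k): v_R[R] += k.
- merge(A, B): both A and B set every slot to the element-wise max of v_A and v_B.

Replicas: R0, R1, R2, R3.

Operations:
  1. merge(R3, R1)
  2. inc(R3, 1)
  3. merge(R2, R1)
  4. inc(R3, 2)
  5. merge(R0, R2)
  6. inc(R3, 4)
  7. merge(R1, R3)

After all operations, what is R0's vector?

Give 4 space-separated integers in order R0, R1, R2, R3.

Op 1: merge R3<->R1 -> R3=(0,0,0,0) R1=(0,0,0,0)
Op 2: inc R3 by 1 -> R3=(0,0,0,1) value=1
Op 3: merge R2<->R1 -> R2=(0,0,0,0) R1=(0,0,0,0)
Op 4: inc R3 by 2 -> R3=(0,0,0,3) value=3
Op 5: merge R0<->R2 -> R0=(0,0,0,0) R2=(0,0,0,0)
Op 6: inc R3 by 4 -> R3=(0,0,0,7) value=7
Op 7: merge R1<->R3 -> R1=(0,0,0,7) R3=(0,0,0,7)

Answer: 0 0 0 0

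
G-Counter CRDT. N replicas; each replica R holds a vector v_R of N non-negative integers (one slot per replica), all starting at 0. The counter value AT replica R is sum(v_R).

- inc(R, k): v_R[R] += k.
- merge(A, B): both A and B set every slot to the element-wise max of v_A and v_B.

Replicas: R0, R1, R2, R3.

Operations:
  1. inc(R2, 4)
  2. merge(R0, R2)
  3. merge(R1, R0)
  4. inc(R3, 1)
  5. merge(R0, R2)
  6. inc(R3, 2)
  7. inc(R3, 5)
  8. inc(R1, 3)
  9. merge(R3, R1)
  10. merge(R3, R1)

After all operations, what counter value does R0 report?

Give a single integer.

Op 1: inc R2 by 4 -> R2=(0,0,4,0) value=4
Op 2: merge R0<->R2 -> R0=(0,0,4,0) R2=(0,0,4,0)
Op 3: merge R1<->R0 -> R1=(0,0,4,0) R0=(0,0,4,0)
Op 4: inc R3 by 1 -> R3=(0,0,0,1) value=1
Op 5: merge R0<->R2 -> R0=(0,0,4,0) R2=(0,0,4,0)
Op 6: inc R3 by 2 -> R3=(0,0,0,3) value=3
Op 7: inc R3 by 5 -> R3=(0,0,0,8) value=8
Op 8: inc R1 by 3 -> R1=(0,3,4,0) value=7
Op 9: merge R3<->R1 -> R3=(0,3,4,8) R1=(0,3,4,8)
Op 10: merge R3<->R1 -> R3=(0,3,4,8) R1=(0,3,4,8)

Answer: 4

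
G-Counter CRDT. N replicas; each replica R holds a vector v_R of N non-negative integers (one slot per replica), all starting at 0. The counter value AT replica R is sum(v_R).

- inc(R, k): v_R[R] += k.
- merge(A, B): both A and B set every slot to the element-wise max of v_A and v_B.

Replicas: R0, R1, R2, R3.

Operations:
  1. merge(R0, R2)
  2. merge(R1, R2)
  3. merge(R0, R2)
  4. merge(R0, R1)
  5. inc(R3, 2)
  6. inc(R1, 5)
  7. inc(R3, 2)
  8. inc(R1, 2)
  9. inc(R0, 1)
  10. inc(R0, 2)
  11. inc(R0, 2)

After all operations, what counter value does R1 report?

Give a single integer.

Answer: 7

Derivation:
Op 1: merge R0<->R2 -> R0=(0,0,0,0) R2=(0,0,0,0)
Op 2: merge R1<->R2 -> R1=(0,0,0,0) R2=(0,0,0,0)
Op 3: merge R0<->R2 -> R0=(0,0,0,0) R2=(0,0,0,0)
Op 4: merge R0<->R1 -> R0=(0,0,0,0) R1=(0,0,0,0)
Op 5: inc R3 by 2 -> R3=(0,0,0,2) value=2
Op 6: inc R1 by 5 -> R1=(0,5,0,0) value=5
Op 7: inc R3 by 2 -> R3=(0,0,0,4) value=4
Op 8: inc R1 by 2 -> R1=(0,7,0,0) value=7
Op 9: inc R0 by 1 -> R0=(1,0,0,0) value=1
Op 10: inc R0 by 2 -> R0=(3,0,0,0) value=3
Op 11: inc R0 by 2 -> R0=(5,0,0,0) value=5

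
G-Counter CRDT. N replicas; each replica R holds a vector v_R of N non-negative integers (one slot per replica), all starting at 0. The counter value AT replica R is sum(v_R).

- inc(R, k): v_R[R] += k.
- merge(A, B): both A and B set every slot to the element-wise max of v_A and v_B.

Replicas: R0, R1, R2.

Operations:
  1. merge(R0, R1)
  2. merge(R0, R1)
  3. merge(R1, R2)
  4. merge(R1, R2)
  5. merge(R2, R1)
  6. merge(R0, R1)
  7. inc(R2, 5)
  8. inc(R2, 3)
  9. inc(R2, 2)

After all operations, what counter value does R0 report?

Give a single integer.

Op 1: merge R0<->R1 -> R0=(0,0,0) R1=(0,0,0)
Op 2: merge R0<->R1 -> R0=(0,0,0) R1=(0,0,0)
Op 3: merge R1<->R2 -> R1=(0,0,0) R2=(0,0,0)
Op 4: merge R1<->R2 -> R1=(0,0,0) R2=(0,0,0)
Op 5: merge R2<->R1 -> R2=(0,0,0) R1=(0,0,0)
Op 6: merge R0<->R1 -> R0=(0,0,0) R1=(0,0,0)
Op 7: inc R2 by 5 -> R2=(0,0,5) value=5
Op 8: inc R2 by 3 -> R2=(0,0,8) value=8
Op 9: inc R2 by 2 -> R2=(0,0,10) value=10

Answer: 0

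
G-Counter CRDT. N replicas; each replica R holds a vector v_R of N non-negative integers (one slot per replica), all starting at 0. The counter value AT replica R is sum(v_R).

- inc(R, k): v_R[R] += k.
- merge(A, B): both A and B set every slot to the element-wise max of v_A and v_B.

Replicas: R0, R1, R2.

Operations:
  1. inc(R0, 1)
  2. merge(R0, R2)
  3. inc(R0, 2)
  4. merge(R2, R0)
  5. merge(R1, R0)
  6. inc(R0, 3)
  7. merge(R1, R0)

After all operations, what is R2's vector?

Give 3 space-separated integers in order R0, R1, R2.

Answer: 3 0 0

Derivation:
Op 1: inc R0 by 1 -> R0=(1,0,0) value=1
Op 2: merge R0<->R2 -> R0=(1,0,0) R2=(1,0,0)
Op 3: inc R0 by 2 -> R0=(3,0,0) value=3
Op 4: merge R2<->R0 -> R2=(3,0,0) R0=(3,0,0)
Op 5: merge R1<->R0 -> R1=(3,0,0) R0=(3,0,0)
Op 6: inc R0 by 3 -> R0=(6,0,0) value=6
Op 7: merge R1<->R0 -> R1=(6,0,0) R0=(6,0,0)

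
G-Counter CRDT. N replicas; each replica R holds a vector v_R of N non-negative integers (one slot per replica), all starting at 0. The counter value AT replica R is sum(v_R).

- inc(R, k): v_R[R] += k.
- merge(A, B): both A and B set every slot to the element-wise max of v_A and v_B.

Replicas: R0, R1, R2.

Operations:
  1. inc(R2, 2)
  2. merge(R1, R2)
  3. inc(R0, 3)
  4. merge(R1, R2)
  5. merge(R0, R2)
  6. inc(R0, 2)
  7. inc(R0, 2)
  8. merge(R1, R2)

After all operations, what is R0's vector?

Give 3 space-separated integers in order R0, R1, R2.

Op 1: inc R2 by 2 -> R2=(0,0,2) value=2
Op 2: merge R1<->R2 -> R1=(0,0,2) R2=(0,0,2)
Op 3: inc R0 by 3 -> R0=(3,0,0) value=3
Op 4: merge R1<->R2 -> R1=(0,0,2) R2=(0,0,2)
Op 5: merge R0<->R2 -> R0=(3,0,2) R2=(3,0,2)
Op 6: inc R0 by 2 -> R0=(5,0,2) value=7
Op 7: inc R0 by 2 -> R0=(7,0,2) value=9
Op 8: merge R1<->R2 -> R1=(3,0,2) R2=(3,0,2)

Answer: 7 0 2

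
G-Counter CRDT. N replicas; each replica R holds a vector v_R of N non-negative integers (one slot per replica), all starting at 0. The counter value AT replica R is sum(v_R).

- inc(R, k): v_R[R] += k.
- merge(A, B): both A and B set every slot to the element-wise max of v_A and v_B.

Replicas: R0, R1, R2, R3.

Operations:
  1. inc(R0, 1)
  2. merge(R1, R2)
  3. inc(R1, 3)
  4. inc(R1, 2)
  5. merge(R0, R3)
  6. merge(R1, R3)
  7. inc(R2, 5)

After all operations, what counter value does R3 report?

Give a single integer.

Answer: 6

Derivation:
Op 1: inc R0 by 1 -> R0=(1,0,0,0) value=1
Op 2: merge R1<->R2 -> R1=(0,0,0,0) R2=(0,0,0,0)
Op 3: inc R1 by 3 -> R1=(0,3,0,0) value=3
Op 4: inc R1 by 2 -> R1=(0,5,0,0) value=5
Op 5: merge R0<->R3 -> R0=(1,0,0,0) R3=(1,0,0,0)
Op 6: merge R1<->R3 -> R1=(1,5,0,0) R3=(1,5,0,0)
Op 7: inc R2 by 5 -> R2=(0,0,5,0) value=5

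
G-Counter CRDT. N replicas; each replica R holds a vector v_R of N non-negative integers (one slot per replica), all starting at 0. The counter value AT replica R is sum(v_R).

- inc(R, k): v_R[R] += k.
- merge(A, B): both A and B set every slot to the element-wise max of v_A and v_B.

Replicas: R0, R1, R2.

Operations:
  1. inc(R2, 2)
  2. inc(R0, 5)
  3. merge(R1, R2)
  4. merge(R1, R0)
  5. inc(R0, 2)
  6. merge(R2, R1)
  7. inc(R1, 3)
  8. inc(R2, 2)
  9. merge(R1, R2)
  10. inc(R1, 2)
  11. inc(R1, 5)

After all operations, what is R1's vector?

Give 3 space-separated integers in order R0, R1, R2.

Op 1: inc R2 by 2 -> R2=(0,0,2) value=2
Op 2: inc R0 by 5 -> R0=(5,0,0) value=5
Op 3: merge R1<->R2 -> R1=(0,0,2) R2=(0,0,2)
Op 4: merge R1<->R0 -> R1=(5,0,2) R0=(5,0,2)
Op 5: inc R0 by 2 -> R0=(7,0,2) value=9
Op 6: merge R2<->R1 -> R2=(5,0,2) R1=(5,0,2)
Op 7: inc R1 by 3 -> R1=(5,3,2) value=10
Op 8: inc R2 by 2 -> R2=(5,0,4) value=9
Op 9: merge R1<->R2 -> R1=(5,3,4) R2=(5,3,4)
Op 10: inc R1 by 2 -> R1=(5,5,4) value=14
Op 11: inc R1 by 5 -> R1=(5,10,4) value=19

Answer: 5 10 4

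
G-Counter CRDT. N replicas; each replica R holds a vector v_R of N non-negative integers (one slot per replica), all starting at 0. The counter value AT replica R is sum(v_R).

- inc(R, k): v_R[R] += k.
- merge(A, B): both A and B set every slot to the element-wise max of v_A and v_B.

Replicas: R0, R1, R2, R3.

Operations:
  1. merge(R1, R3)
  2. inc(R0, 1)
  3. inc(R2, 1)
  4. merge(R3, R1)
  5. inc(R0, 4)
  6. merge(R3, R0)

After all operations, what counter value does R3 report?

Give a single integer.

Op 1: merge R1<->R3 -> R1=(0,0,0,0) R3=(0,0,0,0)
Op 2: inc R0 by 1 -> R0=(1,0,0,0) value=1
Op 3: inc R2 by 1 -> R2=(0,0,1,0) value=1
Op 4: merge R3<->R1 -> R3=(0,0,0,0) R1=(0,0,0,0)
Op 5: inc R0 by 4 -> R0=(5,0,0,0) value=5
Op 6: merge R3<->R0 -> R3=(5,0,0,0) R0=(5,0,0,0)

Answer: 5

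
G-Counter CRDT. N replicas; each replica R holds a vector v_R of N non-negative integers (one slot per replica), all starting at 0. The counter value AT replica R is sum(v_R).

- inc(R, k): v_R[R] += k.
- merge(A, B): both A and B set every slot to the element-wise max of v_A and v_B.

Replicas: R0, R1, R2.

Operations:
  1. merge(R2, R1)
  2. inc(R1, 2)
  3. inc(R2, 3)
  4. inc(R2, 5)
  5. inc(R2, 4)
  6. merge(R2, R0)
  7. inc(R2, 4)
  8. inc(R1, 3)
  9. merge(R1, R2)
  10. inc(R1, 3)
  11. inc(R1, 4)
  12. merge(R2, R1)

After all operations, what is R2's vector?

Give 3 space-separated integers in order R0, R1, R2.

Op 1: merge R2<->R1 -> R2=(0,0,0) R1=(0,0,0)
Op 2: inc R1 by 2 -> R1=(0,2,0) value=2
Op 3: inc R2 by 3 -> R2=(0,0,3) value=3
Op 4: inc R2 by 5 -> R2=(0,0,8) value=8
Op 5: inc R2 by 4 -> R2=(0,0,12) value=12
Op 6: merge R2<->R0 -> R2=(0,0,12) R0=(0,0,12)
Op 7: inc R2 by 4 -> R2=(0,0,16) value=16
Op 8: inc R1 by 3 -> R1=(0,5,0) value=5
Op 9: merge R1<->R2 -> R1=(0,5,16) R2=(0,5,16)
Op 10: inc R1 by 3 -> R1=(0,8,16) value=24
Op 11: inc R1 by 4 -> R1=(0,12,16) value=28
Op 12: merge R2<->R1 -> R2=(0,12,16) R1=(0,12,16)

Answer: 0 12 16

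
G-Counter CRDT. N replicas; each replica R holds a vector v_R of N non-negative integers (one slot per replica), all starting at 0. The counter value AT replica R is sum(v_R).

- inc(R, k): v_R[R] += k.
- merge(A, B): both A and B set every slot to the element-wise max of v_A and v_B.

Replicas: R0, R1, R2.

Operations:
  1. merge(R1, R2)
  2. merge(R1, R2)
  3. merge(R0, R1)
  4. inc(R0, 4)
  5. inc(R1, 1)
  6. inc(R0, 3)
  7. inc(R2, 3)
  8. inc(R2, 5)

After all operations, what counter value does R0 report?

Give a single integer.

Op 1: merge R1<->R2 -> R1=(0,0,0) R2=(0,0,0)
Op 2: merge R1<->R2 -> R1=(0,0,0) R2=(0,0,0)
Op 3: merge R0<->R1 -> R0=(0,0,0) R1=(0,0,0)
Op 4: inc R0 by 4 -> R0=(4,0,0) value=4
Op 5: inc R1 by 1 -> R1=(0,1,0) value=1
Op 6: inc R0 by 3 -> R0=(7,0,0) value=7
Op 7: inc R2 by 3 -> R2=(0,0,3) value=3
Op 8: inc R2 by 5 -> R2=(0,0,8) value=8

Answer: 7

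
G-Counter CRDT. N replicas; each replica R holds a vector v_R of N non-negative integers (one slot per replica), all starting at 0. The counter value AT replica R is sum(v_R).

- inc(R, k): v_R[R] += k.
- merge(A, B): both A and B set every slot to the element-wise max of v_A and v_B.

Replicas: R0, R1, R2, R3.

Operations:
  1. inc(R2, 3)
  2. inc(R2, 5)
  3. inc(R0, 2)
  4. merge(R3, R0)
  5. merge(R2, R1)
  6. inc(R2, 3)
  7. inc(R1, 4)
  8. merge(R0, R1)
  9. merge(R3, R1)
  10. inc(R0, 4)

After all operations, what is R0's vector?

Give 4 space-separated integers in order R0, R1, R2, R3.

Answer: 6 4 8 0

Derivation:
Op 1: inc R2 by 3 -> R2=(0,0,3,0) value=3
Op 2: inc R2 by 5 -> R2=(0,0,8,0) value=8
Op 3: inc R0 by 2 -> R0=(2,0,0,0) value=2
Op 4: merge R3<->R0 -> R3=(2,0,0,0) R0=(2,0,0,0)
Op 5: merge R2<->R1 -> R2=(0,0,8,0) R1=(0,0,8,0)
Op 6: inc R2 by 3 -> R2=(0,0,11,0) value=11
Op 7: inc R1 by 4 -> R1=(0,4,8,0) value=12
Op 8: merge R0<->R1 -> R0=(2,4,8,0) R1=(2,4,8,0)
Op 9: merge R3<->R1 -> R3=(2,4,8,0) R1=(2,4,8,0)
Op 10: inc R0 by 4 -> R0=(6,4,8,0) value=18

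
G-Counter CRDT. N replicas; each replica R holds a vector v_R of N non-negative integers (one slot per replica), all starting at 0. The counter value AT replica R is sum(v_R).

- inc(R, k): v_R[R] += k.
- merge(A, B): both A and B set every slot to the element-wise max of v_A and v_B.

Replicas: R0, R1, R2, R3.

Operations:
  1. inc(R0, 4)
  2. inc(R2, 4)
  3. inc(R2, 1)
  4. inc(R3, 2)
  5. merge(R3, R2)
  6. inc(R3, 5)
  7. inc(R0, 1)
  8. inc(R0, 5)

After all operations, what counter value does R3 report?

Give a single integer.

Op 1: inc R0 by 4 -> R0=(4,0,0,0) value=4
Op 2: inc R2 by 4 -> R2=(0,0,4,0) value=4
Op 3: inc R2 by 1 -> R2=(0,0,5,0) value=5
Op 4: inc R3 by 2 -> R3=(0,0,0,2) value=2
Op 5: merge R3<->R2 -> R3=(0,0,5,2) R2=(0,0,5,2)
Op 6: inc R3 by 5 -> R3=(0,0,5,7) value=12
Op 7: inc R0 by 1 -> R0=(5,0,0,0) value=5
Op 8: inc R0 by 5 -> R0=(10,0,0,0) value=10

Answer: 12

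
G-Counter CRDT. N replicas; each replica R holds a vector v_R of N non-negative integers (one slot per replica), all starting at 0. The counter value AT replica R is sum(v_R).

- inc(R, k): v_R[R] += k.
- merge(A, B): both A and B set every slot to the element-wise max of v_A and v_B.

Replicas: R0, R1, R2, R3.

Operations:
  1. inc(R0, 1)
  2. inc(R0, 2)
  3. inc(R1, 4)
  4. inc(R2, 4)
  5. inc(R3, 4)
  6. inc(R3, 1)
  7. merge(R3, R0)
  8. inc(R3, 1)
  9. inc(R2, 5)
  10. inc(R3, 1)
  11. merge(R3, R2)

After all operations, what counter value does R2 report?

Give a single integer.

Op 1: inc R0 by 1 -> R0=(1,0,0,0) value=1
Op 2: inc R0 by 2 -> R0=(3,0,0,0) value=3
Op 3: inc R1 by 4 -> R1=(0,4,0,0) value=4
Op 4: inc R2 by 4 -> R2=(0,0,4,0) value=4
Op 5: inc R3 by 4 -> R3=(0,0,0,4) value=4
Op 6: inc R3 by 1 -> R3=(0,0,0,5) value=5
Op 7: merge R3<->R0 -> R3=(3,0,0,5) R0=(3,0,0,5)
Op 8: inc R3 by 1 -> R3=(3,0,0,6) value=9
Op 9: inc R2 by 5 -> R2=(0,0,9,0) value=9
Op 10: inc R3 by 1 -> R3=(3,0,0,7) value=10
Op 11: merge R3<->R2 -> R3=(3,0,9,7) R2=(3,0,9,7)

Answer: 19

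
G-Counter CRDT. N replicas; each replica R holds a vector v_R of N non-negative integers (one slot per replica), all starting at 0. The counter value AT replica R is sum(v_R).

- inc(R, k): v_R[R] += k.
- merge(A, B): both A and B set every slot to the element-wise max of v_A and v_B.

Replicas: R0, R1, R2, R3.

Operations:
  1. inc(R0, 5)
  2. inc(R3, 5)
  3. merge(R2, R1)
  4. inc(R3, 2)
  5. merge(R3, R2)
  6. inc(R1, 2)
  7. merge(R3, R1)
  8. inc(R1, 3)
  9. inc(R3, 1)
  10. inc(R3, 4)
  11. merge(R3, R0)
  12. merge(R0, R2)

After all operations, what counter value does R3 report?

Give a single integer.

Answer: 19

Derivation:
Op 1: inc R0 by 5 -> R0=(5,0,0,0) value=5
Op 2: inc R3 by 5 -> R3=(0,0,0,5) value=5
Op 3: merge R2<->R1 -> R2=(0,0,0,0) R1=(0,0,0,0)
Op 4: inc R3 by 2 -> R3=(0,0,0,7) value=7
Op 5: merge R3<->R2 -> R3=(0,0,0,7) R2=(0,0,0,7)
Op 6: inc R1 by 2 -> R1=(0,2,0,0) value=2
Op 7: merge R3<->R1 -> R3=(0,2,0,7) R1=(0,2,0,7)
Op 8: inc R1 by 3 -> R1=(0,5,0,7) value=12
Op 9: inc R3 by 1 -> R3=(0,2,0,8) value=10
Op 10: inc R3 by 4 -> R3=(0,2,0,12) value=14
Op 11: merge R3<->R0 -> R3=(5,2,0,12) R0=(5,2,0,12)
Op 12: merge R0<->R2 -> R0=(5,2,0,12) R2=(5,2,0,12)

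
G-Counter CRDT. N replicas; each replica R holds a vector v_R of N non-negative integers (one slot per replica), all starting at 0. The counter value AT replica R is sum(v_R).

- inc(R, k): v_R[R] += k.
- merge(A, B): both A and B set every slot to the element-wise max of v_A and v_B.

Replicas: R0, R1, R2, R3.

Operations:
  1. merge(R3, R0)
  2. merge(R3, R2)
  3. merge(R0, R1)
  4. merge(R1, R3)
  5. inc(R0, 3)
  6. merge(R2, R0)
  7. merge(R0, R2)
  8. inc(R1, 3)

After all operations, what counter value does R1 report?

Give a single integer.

Op 1: merge R3<->R0 -> R3=(0,0,0,0) R0=(0,0,0,0)
Op 2: merge R3<->R2 -> R3=(0,0,0,0) R2=(0,0,0,0)
Op 3: merge R0<->R1 -> R0=(0,0,0,0) R1=(0,0,0,0)
Op 4: merge R1<->R3 -> R1=(0,0,0,0) R3=(0,0,0,0)
Op 5: inc R0 by 3 -> R0=(3,0,0,0) value=3
Op 6: merge R2<->R0 -> R2=(3,0,0,0) R0=(3,0,0,0)
Op 7: merge R0<->R2 -> R0=(3,0,0,0) R2=(3,0,0,0)
Op 8: inc R1 by 3 -> R1=(0,3,0,0) value=3

Answer: 3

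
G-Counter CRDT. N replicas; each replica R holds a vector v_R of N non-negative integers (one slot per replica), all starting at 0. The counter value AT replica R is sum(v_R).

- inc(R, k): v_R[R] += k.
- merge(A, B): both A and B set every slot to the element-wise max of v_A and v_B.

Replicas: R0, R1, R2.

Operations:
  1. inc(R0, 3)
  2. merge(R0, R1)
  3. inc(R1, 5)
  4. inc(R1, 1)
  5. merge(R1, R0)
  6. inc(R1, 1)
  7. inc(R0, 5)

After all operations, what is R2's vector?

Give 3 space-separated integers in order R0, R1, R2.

Op 1: inc R0 by 3 -> R0=(3,0,0) value=3
Op 2: merge R0<->R1 -> R0=(3,0,0) R1=(3,0,0)
Op 3: inc R1 by 5 -> R1=(3,5,0) value=8
Op 4: inc R1 by 1 -> R1=(3,6,0) value=9
Op 5: merge R1<->R0 -> R1=(3,6,0) R0=(3,6,0)
Op 6: inc R1 by 1 -> R1=(3,7,0) value=10
Op 7: inc R0 by 5 -> R0=(8,6,0) value=14

Answer: 0 0 0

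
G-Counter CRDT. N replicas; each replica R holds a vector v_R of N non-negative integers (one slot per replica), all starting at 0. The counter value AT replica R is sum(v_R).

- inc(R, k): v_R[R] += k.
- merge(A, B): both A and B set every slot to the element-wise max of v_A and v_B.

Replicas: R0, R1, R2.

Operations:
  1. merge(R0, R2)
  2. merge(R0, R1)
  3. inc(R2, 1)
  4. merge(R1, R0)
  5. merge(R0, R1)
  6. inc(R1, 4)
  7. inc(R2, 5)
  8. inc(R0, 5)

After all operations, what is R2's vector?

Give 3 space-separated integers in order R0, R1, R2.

Answer: 0 0 6

Derivation:
Op 1: merge R0<->R2 -> R0=(0,0,0) R2=(0,0,0)
Op 2: merge R0<->R1 -> R0=(0,0,0) R1=(0,0,0)
Op 3: inc R2 by 1 -> R2=(0,0,1) value=1
Op 4: merge R1<->R0 -> R1=(0,0,0) R0=(0,0,0)
Op 5: merge R0<->R1 -> R0=(0,0,0) R1=(0,0,0)
Op 6: inc R1 by 4 -> R1=(0,4,0) value=4
Op 7: inc R2 by 5 -> R2=(0,0,6) value=6
Op 8: inc R0 by 5 -> R0=(5,0,0) value=5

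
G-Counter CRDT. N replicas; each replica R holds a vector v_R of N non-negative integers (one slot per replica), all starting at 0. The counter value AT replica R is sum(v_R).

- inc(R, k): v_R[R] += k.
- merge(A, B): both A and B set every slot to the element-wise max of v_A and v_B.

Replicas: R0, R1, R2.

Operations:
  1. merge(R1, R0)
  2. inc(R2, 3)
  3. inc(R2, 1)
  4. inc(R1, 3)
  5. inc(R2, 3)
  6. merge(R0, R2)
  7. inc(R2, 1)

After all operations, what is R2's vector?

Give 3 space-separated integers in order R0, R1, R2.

Op 1: merge R1<->R0 -> R1=(0,0,0) R0=(0,0,0)
Op 2: inc R2 by 3 -> R2=(0,0,3) value=3
Op 3: inc R2 by 1 -> R2=(0,0,4) value=4
Op 4: inc R1 by 3 -> R1=(0,3,0) value=3
Op 5: inc R2 by 3 -> R2=(0,0,7) value=7
Op 6: merge R0<->R2 -> R0=(0,0,7) R2=(0,0,7)
Op 7: inc R2 by 1 -> R2=(0,0,8) value=8

Answer: 0 0 8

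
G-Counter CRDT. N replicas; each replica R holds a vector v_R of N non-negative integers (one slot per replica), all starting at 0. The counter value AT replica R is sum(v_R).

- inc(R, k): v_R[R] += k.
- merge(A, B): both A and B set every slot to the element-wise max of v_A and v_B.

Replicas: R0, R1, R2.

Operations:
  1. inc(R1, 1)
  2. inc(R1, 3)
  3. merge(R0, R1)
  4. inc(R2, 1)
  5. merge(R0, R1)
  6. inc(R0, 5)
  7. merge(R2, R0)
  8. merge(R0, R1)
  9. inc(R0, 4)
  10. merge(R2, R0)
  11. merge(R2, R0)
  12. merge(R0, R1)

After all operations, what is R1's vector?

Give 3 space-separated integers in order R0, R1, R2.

Answer: 9 4 1

Derivation:
Op 1: inc R1 by 1 -> R1=(0,1,0) value=1
Op 2: inc R1 by 3 -> R1=(0,4,0) value=4
Op 3: merge R0<->R1 -> R0=(0,4,0) R1=(0,4,0)
Op 4: inc R2 by 1 -> R2=(0,0,1) value=1
Op 5: merge R0<->R1 -> R0=(0,4,0) R1=(0,4,0)
Op 6: inc R0 by 5 -> R0=(5,4,0) value=9
Op 7: merge R2<->R0 -> R2=(5,4,1) R0=(5,4,1)
Op 8: merge R0<->R1 -> R0=(5,4,1) R1=(5,4,1)
Op 9: inc R0 by 4 -> R0=(9,4,1) value=14
Op 10: merge R2<->R0 -> R2=(9,4,1) R0=(9,4,1)
Op 11: merge R2<->R0 -> R2=(9,4,1) R0=(9,4,1)
Op 12: merge R0<->R1 -> R0=(9,4,1) R1=(9,4,1)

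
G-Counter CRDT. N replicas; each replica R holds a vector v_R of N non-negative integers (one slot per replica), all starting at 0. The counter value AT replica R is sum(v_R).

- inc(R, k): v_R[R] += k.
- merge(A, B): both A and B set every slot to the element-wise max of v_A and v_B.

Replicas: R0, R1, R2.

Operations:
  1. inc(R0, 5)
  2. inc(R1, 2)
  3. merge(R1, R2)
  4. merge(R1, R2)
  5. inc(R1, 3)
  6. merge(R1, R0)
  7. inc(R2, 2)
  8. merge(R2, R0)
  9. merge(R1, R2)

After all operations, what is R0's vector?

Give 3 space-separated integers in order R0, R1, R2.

Answer: 5 5 2

Derivation:
Op 1: inc R0 by 5 -> R0=(5,0,0) value=5
Op 2: inc R1 by 2 -> R1=(0,2,0) value=2
Op 3: merge R1<->R2 -> R1=(0,2,0) R2=(0,2,0)
Op 4: merge R1<->R2 -> R1=(0,2,0) R2=(0,2,0)
Op 5: inc R1 by 3 -> R1=(0,5,0) value=5
Op 6: merge R1<->R0 -> R1=(5,5,0) R0=(5,5,0)
Op 7: inc R2 by 2 -> R2=(0,2,2) value=4
Op 8: merge R2<->R0 -> R2=(5,5,2) R0=(5,5,2)
Op 9: merge R1<->R2 -> R1=(5,5,2) R2=(5,5,2)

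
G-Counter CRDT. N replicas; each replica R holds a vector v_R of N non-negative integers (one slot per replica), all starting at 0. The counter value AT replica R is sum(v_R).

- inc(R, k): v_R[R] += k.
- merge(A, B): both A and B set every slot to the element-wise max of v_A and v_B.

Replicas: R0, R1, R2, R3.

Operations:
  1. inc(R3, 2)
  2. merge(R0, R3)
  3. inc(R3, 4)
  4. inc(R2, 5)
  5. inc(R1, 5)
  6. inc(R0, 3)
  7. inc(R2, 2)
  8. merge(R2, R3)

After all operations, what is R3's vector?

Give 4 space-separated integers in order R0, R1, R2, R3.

Op 1: inc R3 by 2 -> R3=(0,0,0,2) value=2
Op 2: merge R0<->R3 -> R0=(0,0,0,2) R3=(0,0,0,2)
Op 3: inc R3 by 4 -> R3=(0,0,0,6) value=6
Op 4: inc R2 by 5 -> R2=(0,0,5,0) value=5
Op 5: inc R1 by 5 -> R1=(0,5,0,0) value=5
Op 6: inc R0 by 3 -> R0=(3,0,0,2) value=5
Op 7: inc R2 by 2 -> R2=(0,0,7,0) value=7
Op 8: merge R2<->R3 -> R2=(0,0,7,6) R3=(0,0,7,6)

Answer: 0 0 7 6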